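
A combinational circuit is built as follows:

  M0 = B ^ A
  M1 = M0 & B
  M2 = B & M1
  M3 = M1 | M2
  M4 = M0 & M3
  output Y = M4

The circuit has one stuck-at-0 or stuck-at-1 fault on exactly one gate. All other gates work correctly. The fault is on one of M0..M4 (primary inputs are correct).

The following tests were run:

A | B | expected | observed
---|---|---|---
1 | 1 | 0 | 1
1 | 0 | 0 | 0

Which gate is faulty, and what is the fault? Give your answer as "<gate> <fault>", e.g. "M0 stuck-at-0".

M0 stuck-at-1

Fault-free values for test 1 (A=1, B=1): M0=0, M1=0, M2=0, M3=0, M4=0, giving Y=0. Observed 1.
Test 1: faults giving observed 1 are {M0 stuck-at-1, M4 stuck-at-1}.
Test 2 (A=1, B=0): fault-free M0=1, M1=0, M2=0, M3=0, M4=0 → 0; observed 0. Eliminates M4 stuck-at-1.
Only M0 stuck-at-1 is consistent with every test.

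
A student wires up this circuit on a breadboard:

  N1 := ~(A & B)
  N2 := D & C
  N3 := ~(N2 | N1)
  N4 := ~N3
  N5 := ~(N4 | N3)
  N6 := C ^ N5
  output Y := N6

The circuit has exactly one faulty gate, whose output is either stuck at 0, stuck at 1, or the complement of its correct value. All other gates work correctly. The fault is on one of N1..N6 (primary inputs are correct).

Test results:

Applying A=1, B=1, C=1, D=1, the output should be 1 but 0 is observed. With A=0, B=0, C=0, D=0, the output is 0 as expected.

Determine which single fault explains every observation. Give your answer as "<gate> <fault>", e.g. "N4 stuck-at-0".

N6 stuck-at-0

Fault-free values for test 1 (A=1, B=1, C=1, D=1): N1=0, N2=1, N3=0, N4=1, N5=0, N6=1, giving Y=1. Observed 0.
Test 1: faults giving observed 0 are {N4 stuck-at-0, N4 inverted output, N5 stuck-at-1, N5 inverted output, N6 stuck-at-0, N6 inverted output}.
Test 2 (A=0, B=0, C=0, D=0): fault-free N1=1, N2=0, N3=0, N4=1, N5=0, N6=0 → 0; observed 0. Eliminates N4 stuck-at-0, N4 inverted output, N5 stuck-at-1, N5 inverted output, N6 inverted output.
Only N6 stuck-at-0 is consistent with every test.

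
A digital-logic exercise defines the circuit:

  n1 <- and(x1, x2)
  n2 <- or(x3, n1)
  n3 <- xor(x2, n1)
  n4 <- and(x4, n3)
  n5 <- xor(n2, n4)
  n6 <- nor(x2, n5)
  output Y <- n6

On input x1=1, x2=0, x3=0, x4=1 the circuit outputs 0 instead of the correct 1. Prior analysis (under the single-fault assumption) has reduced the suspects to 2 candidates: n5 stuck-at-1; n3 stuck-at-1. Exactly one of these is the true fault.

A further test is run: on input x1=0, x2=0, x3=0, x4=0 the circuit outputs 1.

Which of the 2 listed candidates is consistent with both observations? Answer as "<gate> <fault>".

Evaluate each candidate on input x1=0, x2=0, x3=0, x4=0:
  n5 stuck-at-1: n1=0, n2=0, n3=0, n4=0, n5=1 [stuck-at-1], n6=0 → 0 — eliminated
  n3 stuck-at-1: n1=0, n2=0, n3=1 [stuck-at-1], n4=0, n5=0, n6=1 → 1 — matches
Only n3 stuck-at-1 reproduces the observed 1.

n3 stuck-at-1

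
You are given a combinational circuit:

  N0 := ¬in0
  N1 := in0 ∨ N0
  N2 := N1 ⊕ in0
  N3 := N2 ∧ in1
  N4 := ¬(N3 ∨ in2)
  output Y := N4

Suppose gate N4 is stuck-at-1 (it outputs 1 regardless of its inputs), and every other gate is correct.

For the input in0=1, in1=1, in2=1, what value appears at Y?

1

Propagate with N4 forced: N0=0, N1=1, N2=0, N3=0, N4=1 [stuck-at-1].
So Y = 1. (Without the fault it would be 0.)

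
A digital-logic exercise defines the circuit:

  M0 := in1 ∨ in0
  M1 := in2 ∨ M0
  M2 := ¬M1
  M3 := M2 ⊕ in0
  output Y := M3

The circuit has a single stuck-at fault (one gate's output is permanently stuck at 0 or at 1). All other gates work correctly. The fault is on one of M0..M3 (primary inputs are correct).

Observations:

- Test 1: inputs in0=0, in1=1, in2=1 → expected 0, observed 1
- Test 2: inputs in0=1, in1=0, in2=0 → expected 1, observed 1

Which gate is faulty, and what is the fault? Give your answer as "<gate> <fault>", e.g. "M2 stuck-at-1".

Fault-free values for test 1 (in0=0, in1=1, in2=1): M0=1, M1=1, M2=0, M3=0, giving Y=0. Observed 1.
Test 1: faults giving observed 1 are {M1 stuck-at-0, M2 stuck-at-1, M3 stuck-at-1}.
Test 2 (in0=1, in1=0, in2=0): fault-free M0=1, M1=1, M2=0, M3=1 → 1; observed 1. Eliminates M1 stuck-at-0, M2 stuck-at-1.
Only M3 stuck-at-1 is consistent with every test.

M3 stuck-at-1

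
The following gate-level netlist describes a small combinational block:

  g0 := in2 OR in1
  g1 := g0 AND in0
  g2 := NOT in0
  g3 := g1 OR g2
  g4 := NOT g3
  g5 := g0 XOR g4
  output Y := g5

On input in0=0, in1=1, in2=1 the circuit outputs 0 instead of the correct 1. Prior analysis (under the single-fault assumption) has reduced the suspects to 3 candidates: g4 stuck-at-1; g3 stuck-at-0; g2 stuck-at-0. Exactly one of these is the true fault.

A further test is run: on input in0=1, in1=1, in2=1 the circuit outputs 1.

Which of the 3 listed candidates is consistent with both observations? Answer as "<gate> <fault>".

Evaluate each candidate on input in0=1, in1=1, in2=1:
  g4 stuck-at-1: g0=1, g1=1, g2=0, g3=1, g4=1 [stuck-at-1], g5=0 → 0 — eliminated
  g3 stuck-at-0: g0=1, g1=1, g2=0, g3=0 [stuck-at-0], g4=1, g5=0 → 0 — eliminated
  g2 stuck-at-0: g0=1, g1=1, g2=0 [stuck-at-0], g3=1, g4=0, g5=1 → 1 — matches
Only g2 stuck-at-0 reproduces the observed 1.

g2 stuck-at-0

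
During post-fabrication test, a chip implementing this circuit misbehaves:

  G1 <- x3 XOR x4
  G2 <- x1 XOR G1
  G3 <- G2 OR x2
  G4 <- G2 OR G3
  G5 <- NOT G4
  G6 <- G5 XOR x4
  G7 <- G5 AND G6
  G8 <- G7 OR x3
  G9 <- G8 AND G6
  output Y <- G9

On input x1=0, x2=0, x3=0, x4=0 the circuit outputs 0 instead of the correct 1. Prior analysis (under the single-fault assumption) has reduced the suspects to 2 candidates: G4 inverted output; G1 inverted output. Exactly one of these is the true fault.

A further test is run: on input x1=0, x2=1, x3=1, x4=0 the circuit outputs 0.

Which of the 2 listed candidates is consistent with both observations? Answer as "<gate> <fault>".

Evaluate each candidate on input x1=0, x2=1, x3=1, x4=0:
  G4 inverted output: G1=1, G2=1, G3=1, G4=0 [inverted output], G5=1, G6=1, G7=1, G8=1, G9=1 → 1 — eliminated
  G1 inverted output: G1=0 [inverted output], G2=0, G3=1, G4=1, G5=0, G6=0, G7=0, G8=1, G9=0 → 0 — matches
Only G1 inverted output reproduces the observed 0.

G1 inverted output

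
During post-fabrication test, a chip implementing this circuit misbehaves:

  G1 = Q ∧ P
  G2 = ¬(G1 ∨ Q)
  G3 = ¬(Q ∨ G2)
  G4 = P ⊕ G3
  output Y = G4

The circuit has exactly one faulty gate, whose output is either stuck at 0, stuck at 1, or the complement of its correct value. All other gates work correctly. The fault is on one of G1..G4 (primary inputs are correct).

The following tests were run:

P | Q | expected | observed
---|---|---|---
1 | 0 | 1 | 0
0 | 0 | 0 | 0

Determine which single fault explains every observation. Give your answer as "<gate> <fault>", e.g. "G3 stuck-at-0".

G4 stuck-at-0

Fault-free values for test 1 (P=1, Q=0): G1=0, G2=1, G3=0, G4=1, giving Y=1. Observed 0.
Test 1: faults giving observed 0 are {G1 stuck-at-1, G1 inverted output, G2 stuck-at-0, G2 inverted output, G3 stuck-at-1, G3 inverted output, G4 stuck-at-0, G4 inverted output}.
Test 2 (P=0, Q=0): fault-free G1=0, G2=1, G3=0, G4=0 → 0; observed 0. Eliminates G1 stuck-at-1, G1 inverted output, G2 stuck-at-0, G2 inverted output, G3 stuck-at-1, G3 inverted output, G4 inverted output.
Only G4 stuck-at-0 is consistent with every test.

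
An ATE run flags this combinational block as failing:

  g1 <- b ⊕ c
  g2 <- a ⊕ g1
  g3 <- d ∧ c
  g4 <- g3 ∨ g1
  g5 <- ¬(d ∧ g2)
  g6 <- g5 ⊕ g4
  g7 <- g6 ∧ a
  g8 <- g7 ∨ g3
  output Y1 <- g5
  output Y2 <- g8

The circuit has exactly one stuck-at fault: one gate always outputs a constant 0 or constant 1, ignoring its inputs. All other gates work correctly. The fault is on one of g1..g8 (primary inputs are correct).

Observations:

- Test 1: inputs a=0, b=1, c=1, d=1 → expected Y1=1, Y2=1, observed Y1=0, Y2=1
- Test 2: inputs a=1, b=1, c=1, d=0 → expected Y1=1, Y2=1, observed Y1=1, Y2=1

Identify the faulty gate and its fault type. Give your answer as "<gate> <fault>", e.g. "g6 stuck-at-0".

Fault-free values for test 1 (a=0, b=1, c=1, d=1): g1=0, g2=0, g3=1, g4=1, g5=1, g6=0, g7=0, g8=1, giving Y1=1, Y2=1. Observed Y1=0, Y2=1.
Test 1: faults giving observed Y1=0, Y2=1 are {g1 stuck-at-1, g2 stuck-at-1, g5 stuck-at-0}.
Test 2 (a=1, b=1, c=1, d=0): fault-free g1=0, g2=1, g3=0, g4=0, g5=1, g6=1, g7=1, g8=1 → Y1=1, Y2=1; observed Y1=1, Y2=1. Eliminates g1 stuck-at-1, g5 stuck-at-0.
Only g2 stuck-at-1 is consistent with every test.

g2 stuck-at-1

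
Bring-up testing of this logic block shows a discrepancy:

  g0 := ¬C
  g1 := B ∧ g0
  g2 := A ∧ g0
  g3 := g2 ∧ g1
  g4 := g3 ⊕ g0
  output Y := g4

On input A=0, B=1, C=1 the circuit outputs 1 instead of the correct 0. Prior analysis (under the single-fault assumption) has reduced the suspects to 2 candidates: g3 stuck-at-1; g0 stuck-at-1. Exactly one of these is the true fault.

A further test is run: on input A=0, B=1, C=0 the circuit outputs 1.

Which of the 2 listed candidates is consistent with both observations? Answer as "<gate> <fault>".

g0 stuck-at-1

Evaluate each candidate on input A=0, B=1, C=0:
  g3 stuck-at-1: g0=1, g1=1, g2=0, g3=1 [stuck-at-1], g4=0 → 0 — eliminated
  g0 stuck-at-1: g0=1 [stuck-at-1], g1=1, g2=0, g3=0, g4=1 → 1 — matches
Only g0 stuck-at-1 reproduces the observed 1.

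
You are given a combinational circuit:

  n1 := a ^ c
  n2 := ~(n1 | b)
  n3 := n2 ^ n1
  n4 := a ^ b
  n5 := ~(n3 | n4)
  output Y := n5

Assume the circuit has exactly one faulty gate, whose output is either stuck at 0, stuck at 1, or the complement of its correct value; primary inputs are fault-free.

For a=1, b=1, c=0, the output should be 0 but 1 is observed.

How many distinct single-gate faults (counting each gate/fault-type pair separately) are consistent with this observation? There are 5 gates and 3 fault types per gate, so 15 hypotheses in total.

8

Fault-free: n1=1, n2=0, n3=1, n4=0, n5=0 → 0. Observed 1.
  n1: stuck-at-0, inverted output ✓; others ✗
  n2: stuck-at-1, inverted output ✓; others ✗
  n3: stuck-at-0, inverted output ✓; others ✗
  n4: none of the 3 fault types match ✗
  n5: stuck-at-1, inverted output ✓; others ✗
Consistent faults: {n1 stuck-at-0, n1 inverted output, n2 stuck-at-1, n2 inverted output, n3 stuck-at-0, n3 inverted output, n5 stuck-at-1, n5 inverted output} — 8 in all.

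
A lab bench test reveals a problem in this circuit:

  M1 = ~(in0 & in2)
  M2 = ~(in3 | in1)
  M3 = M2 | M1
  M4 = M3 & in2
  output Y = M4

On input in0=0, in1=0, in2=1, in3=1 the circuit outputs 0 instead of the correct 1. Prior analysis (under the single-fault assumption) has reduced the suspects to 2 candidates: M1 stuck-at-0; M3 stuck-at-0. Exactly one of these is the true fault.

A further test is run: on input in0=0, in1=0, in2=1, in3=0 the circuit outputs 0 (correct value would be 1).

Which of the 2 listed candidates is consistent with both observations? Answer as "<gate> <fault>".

M3 stuck-at-0

Evaluate each candidate on input in0=0, in1=0, in2=1, in3=0:
  M1 stuck-at-0: M1=0 [stuck-at-0], M2=1, M3=1, M4=1 → 1 — eliminated
  M3 stuck-at-0: M1=1, M2=1, M3=0 [stuck-at-0], M4=0 → 0 — matches
Only M3 stuck-at-0 reproduces the observed 0.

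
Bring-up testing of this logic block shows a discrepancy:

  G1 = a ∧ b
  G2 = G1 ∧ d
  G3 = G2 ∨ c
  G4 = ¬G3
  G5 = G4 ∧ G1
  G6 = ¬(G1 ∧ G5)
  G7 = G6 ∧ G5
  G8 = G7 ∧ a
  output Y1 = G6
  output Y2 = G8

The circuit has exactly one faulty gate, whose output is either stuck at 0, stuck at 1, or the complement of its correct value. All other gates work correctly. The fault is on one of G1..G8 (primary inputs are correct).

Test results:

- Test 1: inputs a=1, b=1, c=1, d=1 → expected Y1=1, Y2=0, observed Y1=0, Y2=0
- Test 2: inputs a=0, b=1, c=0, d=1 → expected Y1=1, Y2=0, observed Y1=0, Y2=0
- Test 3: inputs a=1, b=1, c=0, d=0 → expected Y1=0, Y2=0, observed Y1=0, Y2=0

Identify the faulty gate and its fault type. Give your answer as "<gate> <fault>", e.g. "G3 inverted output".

Fault-free values for test 1 (a=1, b=1, c=1, d=1): G1=1, G2=1, G3=1, G4=0, G5=0, G6=1, G7=0, G8=0, giving Y1=1, Y2=0. Observed Y1=0, Y2=0.
Test 1: faults giving observed Y1=0, Y2=0 are {G3 stuck-at-0, G3 inverted output, G4 stuck-at-1, G4 inverted output, G5 stuck-at-1, G5 inverted output, G6 stuck-at-0, G6 inverted output}.
Test 2 (a=0, b=1, c=0, d=1): fault-free G1=0, G2=0, G3=0, G4=1, G5=0, G6=1, G7=0, G8=0 → Y1=1, Y2=0; observed Y1=0, Y2=0. Eliminates G3 stuck-at-0, G3 inverted output, G4 stuck-at-1, G4 inverted output, G5 stuck-at-1, G5 inverted output.
Test 3 (a=1, b=1, c=0, d=0): fault-free G1=1, G2=0, G3=0, G4=1, G5=1, G6=0, G7=0, G8=0 → Y1=0, Y2=0; observed Y1=0, Y2=0. Eliminates G6 inverted output.
Only G6 stuck-at-0 is consistent with every test.

G6 stuck-at-0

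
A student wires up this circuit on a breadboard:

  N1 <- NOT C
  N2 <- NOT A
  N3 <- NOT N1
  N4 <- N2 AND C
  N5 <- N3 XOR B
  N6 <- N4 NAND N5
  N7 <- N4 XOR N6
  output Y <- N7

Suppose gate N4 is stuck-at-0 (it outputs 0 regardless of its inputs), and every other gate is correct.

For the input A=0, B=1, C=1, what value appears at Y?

Propagate with N4 forced: N1=0, N2=1, N3=1, N4=0 [stuck-at-0], N5=0, N6=1, N7=1.
So Y = 1. (Without the fault it would be 0.)

1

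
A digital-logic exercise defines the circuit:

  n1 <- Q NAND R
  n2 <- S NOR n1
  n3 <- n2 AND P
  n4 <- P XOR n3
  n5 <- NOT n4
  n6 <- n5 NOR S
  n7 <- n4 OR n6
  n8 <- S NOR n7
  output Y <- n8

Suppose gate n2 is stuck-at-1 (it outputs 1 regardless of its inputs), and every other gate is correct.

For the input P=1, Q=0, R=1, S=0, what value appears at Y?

1

Propagate with n2 forced: n1=1, n2=1 [stuck-at-1], n3=1, n4=0, n5=1, n6=0, n7=0, n8=1.
So Y = 1. (Without the fault it would be 0.)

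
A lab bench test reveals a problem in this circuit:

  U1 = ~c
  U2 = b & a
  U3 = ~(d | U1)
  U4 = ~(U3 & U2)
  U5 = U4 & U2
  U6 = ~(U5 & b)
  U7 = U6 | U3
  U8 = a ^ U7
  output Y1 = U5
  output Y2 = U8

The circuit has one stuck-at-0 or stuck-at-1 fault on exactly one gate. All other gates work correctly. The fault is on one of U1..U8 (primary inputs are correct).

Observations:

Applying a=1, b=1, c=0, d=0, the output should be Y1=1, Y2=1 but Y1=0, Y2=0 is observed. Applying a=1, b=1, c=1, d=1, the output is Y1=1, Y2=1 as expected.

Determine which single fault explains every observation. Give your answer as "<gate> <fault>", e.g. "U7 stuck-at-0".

U1 stuck-at-0

Fault-free values for test 1 (a=1, b=1, c=0, d=0): U1=1, U2=1, U3=0, U4=1, U5=1, U6=0, U7=0, U8=1, giving Y1=1, Y2=1. Observed Y1=0, Y2=0.
Test 1: faults giving observed Y1=0, Y2=0 are {U1 stuck-at-0, U2 stuck-at-0, U3 stuck-at-1, U4 stuck-at-0, U5 stuck-at-0}.
Test 2 (a=1, b=1, c=1, d=1): fault-free U1=0, U2=1, U3=0, U4=1, U5=1, U6=0, U7=0, U8=1 → Y1=1, Y2=1; observed Y1=1, Y2=1. Eliminates U2 stuck-at-0, U3 stuck-at-1, U4 stuck-at-0, U5 stuck-at-0.
Only U1 stuck-at-0 is consistent with every test.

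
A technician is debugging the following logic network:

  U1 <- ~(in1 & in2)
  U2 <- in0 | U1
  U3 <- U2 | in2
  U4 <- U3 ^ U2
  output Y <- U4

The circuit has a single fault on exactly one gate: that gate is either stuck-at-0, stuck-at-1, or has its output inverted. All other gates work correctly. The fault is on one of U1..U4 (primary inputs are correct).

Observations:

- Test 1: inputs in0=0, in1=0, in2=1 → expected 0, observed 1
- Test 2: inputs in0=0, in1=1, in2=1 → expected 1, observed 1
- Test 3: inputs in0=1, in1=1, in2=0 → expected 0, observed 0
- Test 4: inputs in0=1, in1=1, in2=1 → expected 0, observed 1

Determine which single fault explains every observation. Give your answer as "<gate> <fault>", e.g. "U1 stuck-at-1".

U2 stuck-at-0

Fault-free values for test 1 (in0=0, in1=0, in2=1): U1=1, U2=1, U3=1, U4=0, giving Y=0. Observed 1.
Test 1: faults giving observed 1 are {U1 stuck-at-0, U1 inverted output, U2 stuck-at-0, U2 inverted output, U3 stuck-at-0, U3 inverted output, U4 stuck-at-1, U4 inverted output}.
Test 2 (in0=0, in1=1, in2=1): fault-free U1=0, U2=0, U3=1, U4=1 → 1; observed 1. Eliminates U1 inverted output, U2 inverted output, U3 stuck-at-0, U3 inverted output, U4 inverted output.
Test 3 (in0=1, in1=1, in2=0): fault-free U1=1, U2=1, U3=1, U4=0 → 0; observed 0. Eliminates U4 stuck-at-1.
Test 4 (in0=1, in1=1, in2=1): fault-free U1=0, U2=1, U3=1, U4=0 → 0; observed 1. Eliminates U1 stuck-at-0.
Only U2 stuck-at-0 is consistent with every test.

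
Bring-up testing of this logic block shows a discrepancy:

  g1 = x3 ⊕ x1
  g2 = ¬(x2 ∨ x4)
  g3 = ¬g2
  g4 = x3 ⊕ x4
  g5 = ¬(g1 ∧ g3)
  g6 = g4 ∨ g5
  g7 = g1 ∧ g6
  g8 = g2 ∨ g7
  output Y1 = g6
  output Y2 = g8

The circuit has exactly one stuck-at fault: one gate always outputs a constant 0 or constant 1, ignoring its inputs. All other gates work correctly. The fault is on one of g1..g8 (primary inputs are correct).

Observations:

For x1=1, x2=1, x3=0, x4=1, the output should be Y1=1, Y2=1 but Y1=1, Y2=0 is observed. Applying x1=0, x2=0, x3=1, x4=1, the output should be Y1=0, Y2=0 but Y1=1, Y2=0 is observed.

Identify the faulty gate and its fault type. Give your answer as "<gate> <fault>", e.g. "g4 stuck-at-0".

g1 stuck-at-0

Fault-free values for test 1 (x1=1, x2=1, x3=0, x4=1): g1=1, g2=0, g3=1, g4=1, g5=0, g6=1, g7=1, g8=1, giving Y1=1, Y2=1. Observed Y1=1, Y2=0.
Test 1: faults giving observed Y1=1, Y2=0 are {g1 stuck-at-0, g7 stuck-at-0, g8 stuck-at-0}.
Test 2 (x1=0, x2=0, x3=1, x4=1): fault-free g1=1, g2=0, g3=1, g4=0, g5=0, g6=0, g7=0, g8=0 → Y1=0, Y2=0; observed Y1=1, Y2=0. Eliminates g7 stuck-at-0, g8 stuck-at-0.
Only g1 stuck-at-0 is consistent with every test.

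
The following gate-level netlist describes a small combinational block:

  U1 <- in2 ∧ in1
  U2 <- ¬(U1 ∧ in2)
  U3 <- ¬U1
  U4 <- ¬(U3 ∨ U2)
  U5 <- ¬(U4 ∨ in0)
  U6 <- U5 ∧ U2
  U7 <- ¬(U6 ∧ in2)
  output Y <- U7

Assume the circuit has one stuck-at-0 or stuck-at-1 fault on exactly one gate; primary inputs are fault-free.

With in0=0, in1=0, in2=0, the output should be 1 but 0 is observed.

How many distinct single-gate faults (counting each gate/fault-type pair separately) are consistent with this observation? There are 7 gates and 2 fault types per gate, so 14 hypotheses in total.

Fault-free: U1=0, U2=1, U3=1, U4=0, U5=1, U6=1, U7=1 → 1. Observed 0.
  U1 stuck-at-0: output 1 ✗
  U1 stuck-at-1: output 1 ✗
  U2 stuck-at-0: output 1 ✗
  U2 stuck-at-1: output 1 ✗
  U3 stuck-at-0: output 1 ✗
  U3 stuck-at-1: output 1 ✗
  U4 stuck-at-0: output 1 ✗
  U4 stuck-at-1: output 1 ✗
  U5 stuck-at-0: output 1 ✗
  U5 stuck-at-1: output 1 ✗
  U6 stuck-at-0: output 1 ✗
  U6 stuck-at-1: output 1 ✗
  U7 stuck-at-0: output 0 ✓
  U7 stuck-at-1: output 1 ✗
Consistent faults: {U7 stuck-at-0} — 1 in all.

1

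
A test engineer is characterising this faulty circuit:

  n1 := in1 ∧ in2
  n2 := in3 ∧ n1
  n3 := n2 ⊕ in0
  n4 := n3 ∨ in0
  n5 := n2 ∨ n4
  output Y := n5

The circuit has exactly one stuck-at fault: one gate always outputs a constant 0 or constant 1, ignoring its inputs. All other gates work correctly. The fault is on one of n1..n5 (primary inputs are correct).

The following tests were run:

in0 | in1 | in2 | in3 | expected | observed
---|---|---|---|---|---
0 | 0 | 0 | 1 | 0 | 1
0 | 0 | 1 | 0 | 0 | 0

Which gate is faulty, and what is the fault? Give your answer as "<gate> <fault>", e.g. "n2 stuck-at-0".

Fault-free values for test 1 (in0=0, in1=0, in2=0, in3=1): n1=0, n2=0, n3=0, n4=0, n5=0, giving Y=0. Observed 1.
Test 1: faults giving observed 1 are {n1 stuck-at-1, n2 stuck-at-1, n3 stuck-at-1, n4 stuck-at-1, n5 stuck-at-1}.
Test 2 (in0=0, in1=0, in2=1, in3=0): fault-free n1=0, n2=0, n3=0, n4=0, n5=0 → 0; observed 0. Eliminates n2 stuck-at-1, n3 stuck-at-1, n4 stuck-at-1, n5 stuck-at-1.
Only n1 stuck-at-1 is consistent with every test.

n1 stuck-at-1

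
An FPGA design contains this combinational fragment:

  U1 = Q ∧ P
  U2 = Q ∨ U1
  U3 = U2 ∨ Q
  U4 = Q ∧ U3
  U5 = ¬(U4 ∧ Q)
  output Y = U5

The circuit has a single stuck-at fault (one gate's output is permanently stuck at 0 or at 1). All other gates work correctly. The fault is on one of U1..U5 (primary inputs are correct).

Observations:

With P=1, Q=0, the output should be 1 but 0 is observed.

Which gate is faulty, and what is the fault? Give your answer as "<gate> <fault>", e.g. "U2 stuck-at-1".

U5 stuck-at-0

Fault-free values for test 1 (P=1, Q=0): U1=0, U2=0, U3=0, U4=0, U5=1, giving Y=1. Observed 0.
Test 1: faults giving observed 0 are {U5 stuck-at-0}.
Only U5 stuck-at-0 is consistent with every test.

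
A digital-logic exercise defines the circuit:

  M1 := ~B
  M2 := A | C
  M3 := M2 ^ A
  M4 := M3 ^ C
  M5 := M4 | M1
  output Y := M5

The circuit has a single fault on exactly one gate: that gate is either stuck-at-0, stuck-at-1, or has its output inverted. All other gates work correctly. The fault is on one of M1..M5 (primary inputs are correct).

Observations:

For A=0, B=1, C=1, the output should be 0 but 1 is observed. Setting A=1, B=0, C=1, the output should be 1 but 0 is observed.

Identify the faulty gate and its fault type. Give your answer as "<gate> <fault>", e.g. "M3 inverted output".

Fault-free values for test 1 (A=0, B=1, C=1): M1=0, M2=1, M3=1, M4=0, M5=0, giving Y=0. Observed 1.
Test 1: faults giving observed 1 are {M1 stuck-at-1, M1 inverted output, M2 stuck-at-0, M2 inverted output, M3 stuck-at-0, M3 inverted output, M4 stuck-at-1, M4 inverted output, M5 stuck-at-1, M5 inverted output}.
Test 2 (A=1, B=0, C=1): fault-free M1=1, M2=1, M3=0, M4=1, M5=1 → 1; observed 0. Eliminates M1 stuck-at-1, M1 inverted output, M2 stuck-at-0, M2 inverted output, M3 stuck-at-0, M3 inverted output, M4 stuck-at-1, M4 inverted output, M5 stuck-at-1.
Only M5 inverted output is consistent with every test.

M5 inverted output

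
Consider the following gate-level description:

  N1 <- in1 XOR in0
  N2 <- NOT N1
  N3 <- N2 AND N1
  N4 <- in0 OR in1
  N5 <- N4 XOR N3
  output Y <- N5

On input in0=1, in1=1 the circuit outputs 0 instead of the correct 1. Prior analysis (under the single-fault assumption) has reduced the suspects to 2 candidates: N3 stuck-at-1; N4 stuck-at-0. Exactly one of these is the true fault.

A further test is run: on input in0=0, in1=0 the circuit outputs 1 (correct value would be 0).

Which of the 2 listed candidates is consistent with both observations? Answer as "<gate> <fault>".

N3 stuck-at-1

Evaluate each candidate on input in0=0, in1=0:
  N3 stuck-at-1: N1=0, N2=1, N3=1 [stuck-at-1], N4=0, N5=1 → 1 — matches
  N4 stuck-at-0: N1=0, N2=1, N3=0, N4=0 [stuck-at-0], N5=0 → 0 — eliminated
Only N3 stuck-at-1 reproduces the observed 1.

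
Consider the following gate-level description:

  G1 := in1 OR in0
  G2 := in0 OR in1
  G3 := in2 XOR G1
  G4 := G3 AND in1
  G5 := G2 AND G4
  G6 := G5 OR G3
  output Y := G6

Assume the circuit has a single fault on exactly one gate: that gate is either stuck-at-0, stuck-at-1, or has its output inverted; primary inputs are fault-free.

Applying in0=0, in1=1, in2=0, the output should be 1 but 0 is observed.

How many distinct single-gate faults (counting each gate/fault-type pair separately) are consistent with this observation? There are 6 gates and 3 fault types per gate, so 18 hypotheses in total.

Fault-free: G1=1, G2=1, G3=1, G4=1, G5=1, G6=1 → 1. Observed 0.
  G1: stuck-at-0, inverted output ✓; others ✗
  G2: none of the 3 fault types match ✗
  G3: stuck-at-0, inverted output ✓; others ✗
  G4: none of the 3 fault types match ✗
  G5: none of the 3 fault types match ✗
  G6: stuck-at-0, inverted output ✓; others ✗
Consistent faults: {G1 stuck-at-0, G1 inverted output, G3 stuck-at-0, G3 inverted output, G6 stuck-at-0, G6 inverted output} — 6 in all.

6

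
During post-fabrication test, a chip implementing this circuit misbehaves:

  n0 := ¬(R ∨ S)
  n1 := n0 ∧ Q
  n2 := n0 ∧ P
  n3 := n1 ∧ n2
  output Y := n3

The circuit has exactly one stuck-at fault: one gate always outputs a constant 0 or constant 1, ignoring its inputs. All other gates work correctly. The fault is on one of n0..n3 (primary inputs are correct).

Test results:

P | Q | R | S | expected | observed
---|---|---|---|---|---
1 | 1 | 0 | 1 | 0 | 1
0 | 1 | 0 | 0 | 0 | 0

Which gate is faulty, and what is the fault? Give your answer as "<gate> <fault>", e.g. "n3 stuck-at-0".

Fault-free values for test 1 (P=1, Q=1, R=0, S=1): n0=0, n1=0, n2=0, n3=0, giving Y=0. Observed 1.
Test 1: faults giving observed 1 are {n0 stuck-at-1, n3 stuck-at-1}.
Test 2 (P=0, Q=1, R=0, S=0): fault-free n0=1, n1=1, n2=0, n3=0 → 0; observed 0. Eliminates n3 stuck-at-1.
Only n0 stuck-at-1 is consistent with every test.

n0 stuck-at-1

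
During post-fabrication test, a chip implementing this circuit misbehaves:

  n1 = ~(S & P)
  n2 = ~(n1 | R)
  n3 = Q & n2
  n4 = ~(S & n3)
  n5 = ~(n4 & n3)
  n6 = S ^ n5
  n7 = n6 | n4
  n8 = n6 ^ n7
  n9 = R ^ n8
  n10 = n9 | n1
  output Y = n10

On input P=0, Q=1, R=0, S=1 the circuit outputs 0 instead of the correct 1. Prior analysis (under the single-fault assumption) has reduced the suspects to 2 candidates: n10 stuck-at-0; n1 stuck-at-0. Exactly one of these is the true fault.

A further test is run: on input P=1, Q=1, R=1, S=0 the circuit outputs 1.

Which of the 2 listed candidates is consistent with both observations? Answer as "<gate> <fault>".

Evaluate each candidate on input P=1, Q=1, R=1, S=0:
  n10 stuck-at-0: n1=1, n2=0, n3=0, n4=1, n5=1, n6=1, n7=1, n8=0, n9=1, n10=0 [stuck-at-0] → 0 — eliminated
  n1 stuck-at-0: n1=0 [stuck-at-0], n2=0, n3=0, n4=1, n5=1, n6=1, n7=1, n8=0, n9=1, n10=1 → 1 — matches
Only n1 stuck-at-0 reproduces the observed 1.

n1 stuck-at-0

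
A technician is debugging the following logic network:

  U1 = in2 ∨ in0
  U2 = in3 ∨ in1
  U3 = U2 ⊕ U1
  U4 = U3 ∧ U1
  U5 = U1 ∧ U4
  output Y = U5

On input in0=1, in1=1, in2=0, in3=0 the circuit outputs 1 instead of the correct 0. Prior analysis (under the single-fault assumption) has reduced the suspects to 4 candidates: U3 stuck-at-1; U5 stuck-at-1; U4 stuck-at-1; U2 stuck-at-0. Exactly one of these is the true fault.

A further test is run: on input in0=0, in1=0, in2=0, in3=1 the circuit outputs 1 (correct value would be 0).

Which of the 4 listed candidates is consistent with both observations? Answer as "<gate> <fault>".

U5 stuck-at-1

Evaluate each candidate on input in0=0, in1=0, in2=0, in3=1:
  U3 stuck-at-1: U1=0, U2=1, U3=1 [stuck-at-1], U4=0, U5=0 → 0 — eliminated
  U5 stuck-at-1: U1=0, U2=1, U3=1, U4=0, U5=1 [stuck-at-1] → 1 — matches
  U4 stuck-at-1: U1=0, U2=1, U3=1, U4=1 [stuck-at-1], U5=0 → 0 — eliminated
  U2 stuck-at-0: U1=0, U2=0 [stuck-at-0], U3=0, U4=0, U5=0 → 0 — eliminated
Only U5 stuck-at-1 reproduces the observed 1.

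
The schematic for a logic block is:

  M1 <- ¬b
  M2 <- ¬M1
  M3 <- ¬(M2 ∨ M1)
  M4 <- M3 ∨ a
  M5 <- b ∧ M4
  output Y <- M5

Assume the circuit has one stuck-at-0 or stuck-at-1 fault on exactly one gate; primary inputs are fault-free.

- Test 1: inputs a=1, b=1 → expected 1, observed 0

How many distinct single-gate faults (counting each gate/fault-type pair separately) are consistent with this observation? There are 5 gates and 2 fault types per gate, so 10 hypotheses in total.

Fault-free: M1=0, M2=1, M3=0, M4=1, M5=1 → 1. Observed 0.
  M1 stuck-at-0: output 1 ✗
  M1 stuck-at-1: output 1 ✗
  M2 stuck-at-0: output 1 ✗
  M2 stuck-at-1: output 1 ✗
  M3 stuck-at-0: output 1 ✗
  M3 stuck-at-1: output 1 ✗
  M4 stuck-at-0: output 0 ✓
  M4 stuck-at-1: output 1 ✗
  M5 stuck-at-0: output 0 ✓
  M5 stuck-at-1: output 1 ✗
Consistent faults: {M4 stuck-at-0, M5 stuck-at-0} — 2 in all.

2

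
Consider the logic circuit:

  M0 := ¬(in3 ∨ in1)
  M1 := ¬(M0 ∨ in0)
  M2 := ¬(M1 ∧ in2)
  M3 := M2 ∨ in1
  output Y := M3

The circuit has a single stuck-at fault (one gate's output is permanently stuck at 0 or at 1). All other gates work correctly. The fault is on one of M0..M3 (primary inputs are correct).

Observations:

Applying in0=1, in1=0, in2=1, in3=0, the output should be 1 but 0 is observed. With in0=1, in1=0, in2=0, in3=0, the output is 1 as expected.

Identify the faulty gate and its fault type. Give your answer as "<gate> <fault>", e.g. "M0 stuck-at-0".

M1 stuck-at-1

Fault-free values for test 1 (in0=1, in1=0, in2=1, in3=0): M0=1, M1=0, M2=1, M3=1, giving Y=1. Observed 0.
Test 1: faults giving observed 0 are {M1 stuck-at-1, M2 stuck-at-0, M3 stuck-at-0}.
Test 2 (in0=1, in1=0, in2=0, in3=0): fault-free M0=1, M1=0, M2=1, M3=1 → 1; observed 1. Eliminates M2 stuck-at-0, M3 stuck-at-0.
Only M1 stuck-at-1 is consistent with every test.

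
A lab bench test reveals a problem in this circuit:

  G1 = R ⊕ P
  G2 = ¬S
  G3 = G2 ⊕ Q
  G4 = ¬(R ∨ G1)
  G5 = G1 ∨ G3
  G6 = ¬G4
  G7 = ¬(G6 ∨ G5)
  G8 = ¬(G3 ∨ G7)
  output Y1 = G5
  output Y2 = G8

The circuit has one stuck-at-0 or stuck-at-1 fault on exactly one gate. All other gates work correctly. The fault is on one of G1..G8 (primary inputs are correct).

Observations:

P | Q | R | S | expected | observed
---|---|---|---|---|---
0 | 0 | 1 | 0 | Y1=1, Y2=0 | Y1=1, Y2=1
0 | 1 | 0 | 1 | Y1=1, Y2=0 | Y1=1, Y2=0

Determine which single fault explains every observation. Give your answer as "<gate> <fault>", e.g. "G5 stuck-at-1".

Fault-free values for test 1 (P=0, Q=0, R=1, S=0): G1=1, G2=1, G3=1, G4=0, G5=1, G6=1, G7=0, G8=0, giving Y1=1, Y2=0. Observed Y1=1, Y2=1.
Test 1: faults giving observed Y1=1, Y2=1 are {G2 stuck-at-0, G3 stuck-at-0, G8 stuck-at-1}.
Test 2 (P=0, Q=1, R=0, S=1): fault-free G1=0, G2=0, G3=1, G4=1, G5=1, G6=0, G7=0, G8=0 → Y1=1, Y2=0; observed Y1=1, Y2=0. Eliminates G3 stuck-at-0, G8 stuck-at-1.
Only G2 stuck-at-0 is consistent with every test.

G2 stuck-at-0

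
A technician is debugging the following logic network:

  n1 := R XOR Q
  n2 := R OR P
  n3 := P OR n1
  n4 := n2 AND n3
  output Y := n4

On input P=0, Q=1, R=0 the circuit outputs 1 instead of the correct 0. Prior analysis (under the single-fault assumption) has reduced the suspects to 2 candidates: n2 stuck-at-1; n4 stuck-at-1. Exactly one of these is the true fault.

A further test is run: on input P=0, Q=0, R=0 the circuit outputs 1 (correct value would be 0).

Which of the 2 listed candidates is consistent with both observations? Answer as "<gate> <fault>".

Evaluate each candidate on input P=0, Q=0, R=0:
  n2 stuck-at-1: n1=0, n2=1 [stuck-at-1], n3=0, n4=0 → 0 — eliminated
  n4 stuck-at-1: n1=0, n2=0, n3=0, n4=1 [stuck-at-1] → 1 — matches
Only n4 stuck-at-1 reproduces the observed 1.

n4 stuck-at-1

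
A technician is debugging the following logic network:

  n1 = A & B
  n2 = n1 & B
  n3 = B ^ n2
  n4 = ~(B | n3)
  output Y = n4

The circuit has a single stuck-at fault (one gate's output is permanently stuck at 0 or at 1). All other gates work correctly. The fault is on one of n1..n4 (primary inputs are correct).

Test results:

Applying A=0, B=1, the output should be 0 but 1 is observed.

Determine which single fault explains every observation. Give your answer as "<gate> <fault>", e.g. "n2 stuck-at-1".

n4 stuck-at-1

Fault-free values for test 1 (A=0, B=1): n1=0, n2=0, n3=1, n4=0, giving Y=0. Observed 1.
Test 1: faults giving observed 1 are {n4 stuck-at-1}.
Only n4 stuck-at-1 is consistent with every test.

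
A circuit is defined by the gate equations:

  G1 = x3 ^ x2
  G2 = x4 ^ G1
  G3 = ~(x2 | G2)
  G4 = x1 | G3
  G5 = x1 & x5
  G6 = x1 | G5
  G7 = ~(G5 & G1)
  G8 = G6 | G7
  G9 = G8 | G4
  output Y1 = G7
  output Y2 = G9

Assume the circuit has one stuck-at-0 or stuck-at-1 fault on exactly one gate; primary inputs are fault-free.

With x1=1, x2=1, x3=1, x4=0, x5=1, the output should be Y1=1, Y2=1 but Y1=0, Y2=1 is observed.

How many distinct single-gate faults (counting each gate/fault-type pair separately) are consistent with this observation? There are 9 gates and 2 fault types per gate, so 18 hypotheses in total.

Fault-free: G1=0, G2=0, G3=0, G4=1, G5=1, G6=1, G7=1, G8=1, G9=1 → Y1=1, Y2=1. Observed Y1=0, Y2=1.
  G1: stuck-at-1 ✓; others ✗
  G2: none of the 2 fault types match ✗
  G3: none of the 2 fault types match ✗
  G4: none of the 2 fault types match ✗
  G5: none of the 2 fault types match ✗
  G6: none of the 2 fault types match ✗
  G7: stuck-at-0 ✓; others ✗
  G8: none of the 2 fault types match ✗
  G9: none of the 2 fault types match ✗
Consistent faults: {G1 stuck-at-1, G7 stuck-at-0} — 2 in all.

2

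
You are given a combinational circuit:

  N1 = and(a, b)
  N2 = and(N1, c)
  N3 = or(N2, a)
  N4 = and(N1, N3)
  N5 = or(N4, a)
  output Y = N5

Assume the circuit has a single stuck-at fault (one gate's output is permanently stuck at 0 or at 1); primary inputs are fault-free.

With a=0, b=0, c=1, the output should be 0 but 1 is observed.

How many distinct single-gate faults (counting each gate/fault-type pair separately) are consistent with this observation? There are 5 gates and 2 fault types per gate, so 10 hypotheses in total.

Fault-free: N1=0, N2=0, N3=0, N4=0, N5=0 → 0. Observed 1.
  N1 stuck-at-0: output 0 ✗
  N1 stuck-at-1: output 1 ✓
  N2 stuck-at-0: output 0 ✗
  N2 stuck-at-1: output 0 ✗
  N3 stuck-at-0: output 0 ✗
  N3 stuck-at-1: output 0 ✗
  N4 stuck-at-0: output 0 ✗
  N4 stuck-at-1: output 1 ✓
  N5 stuck-at-0: output 0 ✗
  N5 stuck-at-1: output 1 ✓
Consistent faults: {N1 stuck-at-1, N4 stuck-at-1, N5 stuck-at-1} — 3 in all.

3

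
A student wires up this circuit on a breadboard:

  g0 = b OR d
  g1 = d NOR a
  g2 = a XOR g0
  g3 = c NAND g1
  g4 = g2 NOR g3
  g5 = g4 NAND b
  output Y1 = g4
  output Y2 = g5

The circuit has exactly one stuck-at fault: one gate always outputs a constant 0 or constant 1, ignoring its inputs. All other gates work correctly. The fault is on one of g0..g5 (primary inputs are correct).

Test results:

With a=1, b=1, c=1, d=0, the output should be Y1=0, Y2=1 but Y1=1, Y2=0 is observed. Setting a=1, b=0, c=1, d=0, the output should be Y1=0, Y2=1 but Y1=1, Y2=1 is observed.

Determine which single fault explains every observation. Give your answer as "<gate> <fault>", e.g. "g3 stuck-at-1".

g4 stuck-at-1

Fault-free values for test 1 (a=1, b=1, c=1, d=0): g0=1, g1=0, g2=0, g3=1, g4=0, g5=1, giving Y1=0, Y2=1. Observed Y1=1, Y2=0.
Test 1: faults giving observed Y1=1, Y2=0 are {g1 stuck-at-1, g3 stuck-at-0, g4 stuck-at-1}.
Test 2 (a=1, b=0, c=1, d=0): fault-free g0=0, g1=0, g2=1, g3=1, g4=0, g5=1 → Y1=0, Y2=1; observed Y1=1, Y2=1. Eliminates g1 stuck-at-1, g3 stuck-at-0.
Only g4 stuck-at-1 is consistent with every test.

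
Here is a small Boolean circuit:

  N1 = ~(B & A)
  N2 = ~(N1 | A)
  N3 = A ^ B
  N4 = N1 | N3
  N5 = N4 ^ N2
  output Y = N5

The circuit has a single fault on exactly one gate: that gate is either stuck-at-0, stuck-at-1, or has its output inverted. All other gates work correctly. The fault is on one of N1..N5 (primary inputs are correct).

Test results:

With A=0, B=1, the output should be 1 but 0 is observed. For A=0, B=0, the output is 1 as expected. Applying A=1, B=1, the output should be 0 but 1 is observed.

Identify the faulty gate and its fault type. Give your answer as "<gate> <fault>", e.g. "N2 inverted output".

N1 inverted output

Fault-free values for test 1 (A=0, B=1): N1=1, N2=0, N3=1, N4=1, N5=1, giving Y=1. Observed 0.
Test 1: faults giving observed 0 are {N1 stuck-at-0, N1 inverted output, N2 stuck-at-1, N2 inverted output, N4 stuck-at-0, N4 inverted output, N5 stuck-at-0, N5 inverted output}.
Test 2 (A=0, B=0): fault-free N1=1, N2=0, N3=0, N4=1, N5=1 → 1; observed 1. Eliminates N2 stuck-at-1, N2 inverted output, N4 stuck-at-0, N4 inverted output, N5 stuck-at-0, N5 inverted output.
Test 3 (A=1, B=1): fault-free N1=0, N2=0, N3=0, N4=0, N5=0 → 0; observed 1. Eliminates N1 stuck-at-0.
Only N1 inverted output is consistent with every test.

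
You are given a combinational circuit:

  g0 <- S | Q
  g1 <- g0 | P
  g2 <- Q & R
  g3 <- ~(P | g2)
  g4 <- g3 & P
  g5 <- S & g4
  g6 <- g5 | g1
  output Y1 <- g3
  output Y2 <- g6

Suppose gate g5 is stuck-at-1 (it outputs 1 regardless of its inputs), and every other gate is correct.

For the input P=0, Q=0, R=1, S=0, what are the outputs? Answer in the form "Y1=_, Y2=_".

Y1=1, Y2=1

Propagate with g5 forced: g0=0, g1=0, g2=0, g3=1, g4=0, g5=1 [stuck-at-1], g6=1.
So the outputs are Y1=1, Y2=1. (Without the fault they would be Y1=1, Y2=0.)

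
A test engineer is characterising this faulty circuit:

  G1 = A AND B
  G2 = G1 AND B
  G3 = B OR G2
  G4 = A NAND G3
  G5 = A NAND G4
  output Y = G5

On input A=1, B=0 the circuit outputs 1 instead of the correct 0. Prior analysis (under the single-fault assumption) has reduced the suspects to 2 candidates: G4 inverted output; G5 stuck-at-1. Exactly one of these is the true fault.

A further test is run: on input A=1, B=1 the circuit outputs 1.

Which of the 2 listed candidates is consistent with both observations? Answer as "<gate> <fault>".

Evaluate each candidate on input A=1, B=1:
  G4 inverted output: G1=1, G2=1, G3=1, G4=1 [inverted output], G5=0 → 0 — eliminated
  G5 stuck-at-1: G1=1, G2=1, G3=1, G4=0, G5=1 [stuck-at-1] → 1 — matches
Only G5 stuck-at-1 reproduces the observed 1.

G5 stuck-at-1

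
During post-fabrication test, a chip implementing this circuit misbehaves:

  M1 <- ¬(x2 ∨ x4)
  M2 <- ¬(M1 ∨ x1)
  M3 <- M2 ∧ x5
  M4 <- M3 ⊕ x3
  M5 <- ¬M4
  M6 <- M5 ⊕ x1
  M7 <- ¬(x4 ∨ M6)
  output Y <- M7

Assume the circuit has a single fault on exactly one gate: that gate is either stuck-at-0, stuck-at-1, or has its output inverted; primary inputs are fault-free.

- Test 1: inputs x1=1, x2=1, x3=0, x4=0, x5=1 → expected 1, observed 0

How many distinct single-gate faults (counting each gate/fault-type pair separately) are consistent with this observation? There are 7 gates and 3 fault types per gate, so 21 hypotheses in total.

Fault-free: M1=0, M2=0, M3=0, M4=0, M5=1, M6=0, M7=1 → 1. Observed 0.
  M1: none of the 3 fault types match ✗
  M2: stuck-at-1, inverted output ✓; others ✗
  M3: stuck-at-1, inverted output ✓; others ✗
  M4: stuck-at-1, inverted output ✓; others ✗
  M5: stuck-at-0, inverted output ✓; others ✗
  M6: stuck-at-1, inverted output ✓; others ✗
  M7: stuck-at-0, inverted output ✓; others ✗
Consistent faults: {M2 stuck-at-1, M2 inverted output, M3 stuck-at-1, M3 inverted output, M4 stuck-at-1, M4 inverted output, M5 stuck-at-0, M5 inverted output, M6 stuck-at-1, M6 inverted output, M7 stuck-at-0, M7 inverted output} — 12 in all.

12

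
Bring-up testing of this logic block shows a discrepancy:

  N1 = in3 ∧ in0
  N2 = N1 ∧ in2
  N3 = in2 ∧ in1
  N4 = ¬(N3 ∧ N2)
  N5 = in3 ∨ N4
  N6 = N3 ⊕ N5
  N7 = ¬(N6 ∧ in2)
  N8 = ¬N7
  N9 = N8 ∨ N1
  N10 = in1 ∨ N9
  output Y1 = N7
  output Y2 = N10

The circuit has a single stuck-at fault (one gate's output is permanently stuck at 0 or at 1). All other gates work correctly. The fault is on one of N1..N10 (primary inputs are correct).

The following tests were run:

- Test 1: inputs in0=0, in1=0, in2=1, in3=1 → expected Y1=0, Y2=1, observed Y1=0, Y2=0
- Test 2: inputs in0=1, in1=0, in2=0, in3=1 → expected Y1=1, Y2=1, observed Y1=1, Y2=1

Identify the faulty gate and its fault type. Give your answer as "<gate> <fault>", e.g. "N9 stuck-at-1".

Fault-free values for test 1 (in0=0, in1=0, in2=1, in3=1): N1=0, N2=0, N3=0, N4=1, N5=1, N6=1, N7=0, N8=1, N9=1, N10=1, giving Y1=0, Y2=1. Observed Y1=0, Y2=0.
Test 1: faults giving observed Y1=0, Y2=0 are {N8 stuck-at-0, N9 stuck-at-0, N10 stuck-at-0}.
Test 2 (in0=1, in1=0, in2=0, in3=1): fault-free N1=1, N2=0, N3=0, N4=1, N5=1, N6=1, N7=1, N8=0, N9=1, N10=1 → Y1=1, Y2=1; observed Y1=1, Y2=1. Eliminates N9 stuck-at-0, N10 stuck-at-0.
Only N8 stuck-at-0 is consistent with every test.

N8 stuck-at-0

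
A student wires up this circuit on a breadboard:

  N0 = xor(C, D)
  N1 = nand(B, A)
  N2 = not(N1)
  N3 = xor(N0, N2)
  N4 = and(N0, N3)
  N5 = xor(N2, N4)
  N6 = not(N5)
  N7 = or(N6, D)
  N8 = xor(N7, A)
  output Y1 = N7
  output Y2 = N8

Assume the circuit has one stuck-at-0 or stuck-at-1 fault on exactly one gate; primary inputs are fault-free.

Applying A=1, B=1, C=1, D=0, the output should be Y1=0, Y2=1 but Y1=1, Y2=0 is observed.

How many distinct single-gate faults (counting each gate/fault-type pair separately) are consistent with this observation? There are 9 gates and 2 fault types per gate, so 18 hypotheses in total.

Fault-free: N0=1, N1=0, N2=1, N3=0, N4=0, N5=1, N6=0, N7=0, N8=1 → Y1=0, Y2=1. Observed Y1=1, Y2=0.
  N0: none of the 2 fault types match ✗
  N1: none of the 2 fault types match ✗
  N2: none of the 2 fault types match ✗
  N3: stuck-at-1 ✓; others ✗
  N4: stuck-at-1 ✓; others ✗
  N5: stuck-at-0 ✓; others ✗
  N6: stuck-at-1 ✓; others ✗
  N7: stuck-at-1 ✓; others ✗
  N8: none of the 2 fault types match ✗
Consistent faults: {N3 stuck-at-1, N4 stuck-at-1, N5 stuck-at-0, N6 stuck-at-1, N7 stuck-at-1} — 5 in all.

5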